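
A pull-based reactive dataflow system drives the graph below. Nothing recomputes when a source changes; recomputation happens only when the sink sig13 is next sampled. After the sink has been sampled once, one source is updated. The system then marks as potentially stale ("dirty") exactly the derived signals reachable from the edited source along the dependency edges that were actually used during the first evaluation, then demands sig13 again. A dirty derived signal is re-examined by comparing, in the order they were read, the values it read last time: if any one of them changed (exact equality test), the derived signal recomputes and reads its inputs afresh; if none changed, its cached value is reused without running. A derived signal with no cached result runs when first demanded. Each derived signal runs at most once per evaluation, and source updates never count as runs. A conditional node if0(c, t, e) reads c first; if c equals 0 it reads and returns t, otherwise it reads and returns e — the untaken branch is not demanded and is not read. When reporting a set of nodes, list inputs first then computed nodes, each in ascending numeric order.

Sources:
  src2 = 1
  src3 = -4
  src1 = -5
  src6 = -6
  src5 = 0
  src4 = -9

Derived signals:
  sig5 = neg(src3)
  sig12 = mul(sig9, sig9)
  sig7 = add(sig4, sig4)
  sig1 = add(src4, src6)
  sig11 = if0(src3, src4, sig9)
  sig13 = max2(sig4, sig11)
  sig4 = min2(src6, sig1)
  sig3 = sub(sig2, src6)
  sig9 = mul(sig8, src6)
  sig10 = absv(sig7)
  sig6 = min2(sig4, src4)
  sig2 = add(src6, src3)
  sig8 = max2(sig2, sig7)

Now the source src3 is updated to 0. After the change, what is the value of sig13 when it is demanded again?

First evaluation (everything demanded from the output):
  sig1 = add(-9, -6) = -15
  sig2 = add(-6, -4) = -10
  sig4 = min2(-6, -15) = -15
  sig7 = add(-15, -15) = -30
  sig8 = max2(-10, -30) = -10
  sig9 = mul(-10, -6) = 60
  sig11 = if0(src3=-4 -> else branch sig9) = 60
  sig13 = max2(-15, 60) = 60

Propagation after the edit:
  sig2: marked dirty but never re-examined — demand shifted away from it.
  sig8: marked dirty but never re-examined — demand shifted away from it.
  sig9: marked dirty but never re-examined — demand shifted away from it.
  sig11: runs — src3 -4->0; result -9.
  sig13: runs — sig11 60->-9; result -9.

Key observation: a condition flipped, so demand moved to the other branch — sig2, sig8, sig9 are never re-examined.

New value of sig13: -9.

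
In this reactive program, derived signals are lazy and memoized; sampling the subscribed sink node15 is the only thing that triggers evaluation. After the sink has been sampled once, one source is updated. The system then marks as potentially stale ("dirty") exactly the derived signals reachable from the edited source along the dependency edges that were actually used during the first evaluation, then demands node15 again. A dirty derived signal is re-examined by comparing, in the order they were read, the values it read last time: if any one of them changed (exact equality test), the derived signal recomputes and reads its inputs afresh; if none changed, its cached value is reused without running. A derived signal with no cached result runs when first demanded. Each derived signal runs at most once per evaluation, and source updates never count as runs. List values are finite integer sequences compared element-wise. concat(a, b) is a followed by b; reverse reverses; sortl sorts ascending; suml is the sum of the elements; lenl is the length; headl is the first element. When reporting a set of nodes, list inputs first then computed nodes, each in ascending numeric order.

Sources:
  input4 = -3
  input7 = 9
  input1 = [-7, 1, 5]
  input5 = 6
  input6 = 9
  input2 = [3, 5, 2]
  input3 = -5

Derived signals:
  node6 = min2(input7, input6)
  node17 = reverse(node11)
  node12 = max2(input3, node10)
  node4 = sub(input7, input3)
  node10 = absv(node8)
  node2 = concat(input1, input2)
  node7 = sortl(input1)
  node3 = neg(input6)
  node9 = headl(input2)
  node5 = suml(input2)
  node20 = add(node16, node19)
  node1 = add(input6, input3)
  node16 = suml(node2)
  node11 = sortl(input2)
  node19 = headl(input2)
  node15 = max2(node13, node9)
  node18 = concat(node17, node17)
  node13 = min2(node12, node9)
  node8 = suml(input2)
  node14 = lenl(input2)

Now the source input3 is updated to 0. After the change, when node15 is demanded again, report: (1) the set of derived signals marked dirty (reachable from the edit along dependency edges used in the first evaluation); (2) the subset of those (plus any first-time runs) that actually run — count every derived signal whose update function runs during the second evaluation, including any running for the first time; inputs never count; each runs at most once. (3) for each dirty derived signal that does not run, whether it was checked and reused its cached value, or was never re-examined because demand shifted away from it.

First demand of the output computes:
  node8 = suml([3, 5, 2]) = 10
  node9 = headl([3, 5, 2]) = 3
  node10 = absv(10) = 10
  node12 = max2(-5, 10) = 10
  node13 = min2(10, 3) = 3
  node15 = max2(3, 3) = 3

After the edit, cleaning proceeds:
  node12: a read changed (input3 -5->0) — executes, giving 10 — identical to its old value.
  node13: dirty, but its reads are unchanged (node12 unchanged, node9 unchanged); cached 3 stands.
  node15: dirty, but its reads are unchanged (node13 unchanged, node9 unchanged); cached 3 stands.

Note the absorption at node12: it re-runs yet its value is the same, leaving the output's value untouched.

The edit dirties: node12, node13, node15.
1 derived signals run: node12.
Cache hits after checking: node13, node15.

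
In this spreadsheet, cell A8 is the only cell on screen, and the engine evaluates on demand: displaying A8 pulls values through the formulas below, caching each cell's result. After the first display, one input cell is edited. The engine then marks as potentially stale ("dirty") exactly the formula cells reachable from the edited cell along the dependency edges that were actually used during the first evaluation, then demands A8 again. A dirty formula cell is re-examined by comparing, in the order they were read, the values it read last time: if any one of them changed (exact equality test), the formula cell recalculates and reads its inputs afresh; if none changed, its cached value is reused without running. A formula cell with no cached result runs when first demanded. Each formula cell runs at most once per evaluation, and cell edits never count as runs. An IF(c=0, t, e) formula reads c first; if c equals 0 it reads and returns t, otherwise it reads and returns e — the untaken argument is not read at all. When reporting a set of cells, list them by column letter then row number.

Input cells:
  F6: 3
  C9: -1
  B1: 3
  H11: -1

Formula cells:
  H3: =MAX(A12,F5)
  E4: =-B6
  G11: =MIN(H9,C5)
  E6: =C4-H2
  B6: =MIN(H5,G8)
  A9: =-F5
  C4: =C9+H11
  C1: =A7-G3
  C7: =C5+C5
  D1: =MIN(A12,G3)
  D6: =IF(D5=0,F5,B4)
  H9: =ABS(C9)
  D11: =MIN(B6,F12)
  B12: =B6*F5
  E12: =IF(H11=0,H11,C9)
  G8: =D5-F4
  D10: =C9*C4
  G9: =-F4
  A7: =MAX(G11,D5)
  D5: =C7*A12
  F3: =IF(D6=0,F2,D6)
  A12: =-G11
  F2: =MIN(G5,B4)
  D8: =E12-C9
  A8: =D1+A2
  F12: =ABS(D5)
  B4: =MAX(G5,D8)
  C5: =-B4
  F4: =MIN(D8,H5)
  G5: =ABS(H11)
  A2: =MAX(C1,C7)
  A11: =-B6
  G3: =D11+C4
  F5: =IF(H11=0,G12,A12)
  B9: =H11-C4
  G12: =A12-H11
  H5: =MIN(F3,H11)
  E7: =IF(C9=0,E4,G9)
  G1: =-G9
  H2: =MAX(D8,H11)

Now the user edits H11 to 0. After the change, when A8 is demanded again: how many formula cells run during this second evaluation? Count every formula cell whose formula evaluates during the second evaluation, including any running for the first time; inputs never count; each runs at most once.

Initial pass — values computed on the first demand:
  C4 = -1 + -1 = -2
  E12 = IF(H11=0: H11=-1 -> else branch C9) = -1
  D8 = -1 - -1 = 0
  G5 = ABS(-1) = 1
  B4 = MAX(1, 0) = 1
  C5 = -(1) = -1
  C7 = -1 + -1 = -2
  H9 = ABS(-1) = 1
  G11 = MIN(1, -1) = -1
  A12 = -(-1) = 1
  D5 = -2 * 1 = -2
  A7 = MAX(-1, -2) = -1
  D6 = IF(D5=0: D5=-2 -> else branch B4) = 1
  F3 = IF(D6=0: D6=1 -> else branch D6) = 1
  F12 = ABS(-2) = 2
  H5 = MIN(1, -1) = -1
  F4 = MIN(0, -1) = -1
  G8 = -2 - -1 = -1
  B6 = MIN(-1, -1) = -1
  D11 = MIN(-1, 2) = -1
  G3 = -1 + -2 = -3
  C1 = -1 - -3 = 2
  A2 = MAX(2, -2) = 2
  D1 = MIN(1, -3) = -3
  A8 = -3 + 2 = -1

Second demand — change propagation:
  C4: re-runs because H11 -1->0; new result -1.
  E12: re-runs because H11 -1->0; new result 0.
  D8: re-runs because E12 -1->0; new result 1.
  G5: re-runs because H11 -1->0; new result 0.
  B4: re-runs because G5 1->0; D8 0->1; new result 1 (unchanged).
  C5: re-examined; everything it read last time is the same (B4 unchanged) — cache -1 kept, no run.
  C7: re-examined; everything it read last time is the same (C5 unchanged, C5 unchanged) — cache -2 kept, no run.
  G11: re-examined; everything it read last time is the same (H9 unchanged, C5 unchanged) — cache -1 kept, no run.
  A12: re-examined; everything it read last time is the same (G11 unchanged) — cache 1 kept, no run.
  D5: re-examined; everything it read last time is the same (C7 unchanged, A12 unchanged) — cache -2 kept, no run.
  A7: re-examined; everything it read last time is the same (G11 unchanged, D5 unchanged) — cache -1 kept, no run.
  D6: re-examined; everything it read last time is the same (D5 unchanged, B4 unchanged) — cache 1 kept, no run.
  F3: re-examined; everything it read last time is the same (D6 unchanged, D6 unchanged) — cache 1 kept, no run.
  F12: re-examined; everything it read last time is the same (D5 unchanged) — cache 2 kept, no run.
  H5: re-runs because H11 -1->0; new result 0.
  F4: re-runs because D8 0->1; H5 -1->0; new result 0.
  G8: re-runs because F4 -1->0; new result -2.
  B6: re-runs because H5 -1->0; G8 -1->-2; new result -2.
  D11: re-runs because B6 -1->-2; new result -2.
  G3: re-runs because D11 -1->-2; C4 -2->-1; new result -3 (unchanged).
  C1: re-examined; everything it read last time is the same (A7 unchanged, G3 unchanged) — cache 2 kept, no run.
  A2: re-examined; everything it read last time is the same (C1 unchanged, C7 unchanged) — cache 2 kept, no run.
  D1: re-examined; everything it read last time is the same (A12 unchanged, G3 unchanged) — cache -3 kept, no run.
  A8: re-examined; everything it read last time is the same (D1 unchanged, A2 unchanged) — cache -1 kept, no run.

The important point: at C5 every value read last time is unchanged, so the dirty flag clears without a run.

Run set: B4, B6, C4, D8, D11, E12, F4, G3, G5, G8, H5 (11 run).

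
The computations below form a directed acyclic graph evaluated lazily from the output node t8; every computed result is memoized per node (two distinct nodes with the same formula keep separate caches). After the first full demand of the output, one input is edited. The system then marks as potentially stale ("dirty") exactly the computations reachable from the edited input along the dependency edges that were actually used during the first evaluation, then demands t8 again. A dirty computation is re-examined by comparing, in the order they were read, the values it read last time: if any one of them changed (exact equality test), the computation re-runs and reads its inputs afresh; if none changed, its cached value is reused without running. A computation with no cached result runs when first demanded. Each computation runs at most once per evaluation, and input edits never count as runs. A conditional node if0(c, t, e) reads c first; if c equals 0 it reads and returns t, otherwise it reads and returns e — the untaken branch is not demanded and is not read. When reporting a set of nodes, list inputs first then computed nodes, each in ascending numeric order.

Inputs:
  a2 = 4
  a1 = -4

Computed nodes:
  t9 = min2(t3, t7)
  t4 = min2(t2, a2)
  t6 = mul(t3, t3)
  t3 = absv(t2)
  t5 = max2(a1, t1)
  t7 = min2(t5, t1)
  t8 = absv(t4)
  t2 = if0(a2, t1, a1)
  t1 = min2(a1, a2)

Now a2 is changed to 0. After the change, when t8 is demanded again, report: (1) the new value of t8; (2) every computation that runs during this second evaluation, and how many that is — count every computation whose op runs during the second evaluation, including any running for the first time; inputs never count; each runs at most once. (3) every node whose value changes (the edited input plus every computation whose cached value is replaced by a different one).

Demanding t8 again yields 4.
3 computations run: t1, t2, t4.
The nodes whose values change: a2.
Note the branch switch — t1 had no cache and runs now for the first time.

First demand of the output computes:
  t2 = if0(a2=4 -> else branch a1) = -4
  t4 = min2(-4, 4) = -4
  t8 = absv(-4) = 4

After the edit, cleaning proceeds:
  t1: had never run; runs now, result -4.
  t2: a read changed (a2 4->0) — executes, giving -4 — identical to its old value.
  t4: a read changed (a2 4->0) — executes, giving -4 — identical to its old value.
  t8: dirty, but its reads are unchanged (t4 unchanged); cached 4 stands.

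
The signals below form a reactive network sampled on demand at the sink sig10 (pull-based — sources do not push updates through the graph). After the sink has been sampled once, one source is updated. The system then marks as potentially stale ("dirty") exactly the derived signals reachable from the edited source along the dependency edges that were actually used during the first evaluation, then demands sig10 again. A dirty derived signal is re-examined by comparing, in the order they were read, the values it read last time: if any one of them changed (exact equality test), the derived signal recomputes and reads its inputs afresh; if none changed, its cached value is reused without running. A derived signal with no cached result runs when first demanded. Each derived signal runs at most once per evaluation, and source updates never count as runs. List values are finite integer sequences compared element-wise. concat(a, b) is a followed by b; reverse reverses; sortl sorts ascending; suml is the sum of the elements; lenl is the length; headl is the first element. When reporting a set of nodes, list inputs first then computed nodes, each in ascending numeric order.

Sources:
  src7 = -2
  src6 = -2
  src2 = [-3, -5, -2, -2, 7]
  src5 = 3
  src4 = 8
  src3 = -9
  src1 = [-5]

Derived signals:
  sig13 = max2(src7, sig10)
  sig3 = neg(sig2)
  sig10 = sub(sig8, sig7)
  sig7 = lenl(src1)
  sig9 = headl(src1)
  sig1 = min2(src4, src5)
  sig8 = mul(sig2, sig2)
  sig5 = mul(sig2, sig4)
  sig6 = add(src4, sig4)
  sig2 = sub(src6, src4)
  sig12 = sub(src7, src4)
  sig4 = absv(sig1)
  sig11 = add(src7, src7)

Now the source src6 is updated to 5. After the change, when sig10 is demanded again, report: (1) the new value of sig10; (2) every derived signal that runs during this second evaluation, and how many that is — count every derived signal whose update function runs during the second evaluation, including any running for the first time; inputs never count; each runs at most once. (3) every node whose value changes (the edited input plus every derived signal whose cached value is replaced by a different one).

sig10 now evaluates to 8.
Run set: sig2, sig8, sig10 (3 run).
Changed values: src6, sig2, sig8, sig10.

Initial pass — values computed on the first demand:
  sig2 = sub(-2, 8) = -10
  sig7 = lenl([-5]) = 1
  sig8 = mul(-10, -10) = 100
  sig10 = sub(100, 1) = 99

Second demand — change propagation:
  sig2: re-runs because src6 -2->5; new result -3.
  sig8: re-runs because sig2 -10->-3; sig2 -10->-3; new result 9.
  sig10: re-runs because sig8 100->9; new result 8.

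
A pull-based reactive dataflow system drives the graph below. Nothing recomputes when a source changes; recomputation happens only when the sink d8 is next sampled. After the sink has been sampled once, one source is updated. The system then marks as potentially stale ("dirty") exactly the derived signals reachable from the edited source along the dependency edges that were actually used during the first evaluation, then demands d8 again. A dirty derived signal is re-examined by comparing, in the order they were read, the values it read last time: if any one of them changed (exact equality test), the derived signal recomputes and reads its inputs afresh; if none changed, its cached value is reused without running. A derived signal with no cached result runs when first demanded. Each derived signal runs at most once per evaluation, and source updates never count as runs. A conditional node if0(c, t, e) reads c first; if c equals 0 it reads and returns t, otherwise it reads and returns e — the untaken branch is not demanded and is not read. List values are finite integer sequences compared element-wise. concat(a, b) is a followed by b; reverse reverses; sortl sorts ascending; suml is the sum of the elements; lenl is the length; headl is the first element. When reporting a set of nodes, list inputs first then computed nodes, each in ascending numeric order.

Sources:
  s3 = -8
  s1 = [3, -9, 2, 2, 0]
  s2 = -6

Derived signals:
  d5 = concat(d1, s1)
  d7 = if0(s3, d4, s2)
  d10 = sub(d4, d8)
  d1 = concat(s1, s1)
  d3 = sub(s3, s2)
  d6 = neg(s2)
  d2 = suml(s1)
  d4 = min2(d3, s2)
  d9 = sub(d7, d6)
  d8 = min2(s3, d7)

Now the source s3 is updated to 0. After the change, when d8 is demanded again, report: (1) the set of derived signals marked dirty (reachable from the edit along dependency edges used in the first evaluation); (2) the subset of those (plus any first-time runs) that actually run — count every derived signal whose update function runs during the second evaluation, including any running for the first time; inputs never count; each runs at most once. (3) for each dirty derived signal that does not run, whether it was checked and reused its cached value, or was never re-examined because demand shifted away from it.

First evaluation (everything demanded from the output):
  d7 = if0(s3=-8 -> else branch s2) = -6
  d8 = min2(-8, -6) = -8

Propagation after the edit:
  d3: demanded for the first time — runs, produces 6.
  d4: demanded for the first time — runs, produces -6.
  d7: runs — s3 -8->0; result -6 (same value as before).
  d8: runs — s3 -8->0; result -6.

Key observation: a condition flipped, so demand reaches new nodes — d3, d4 run for the first time.

Marked dirty: d7, d8.
Derived signals that run: d3, d4, d7, d8 — 4 in total.
Every dirty derived signal ran.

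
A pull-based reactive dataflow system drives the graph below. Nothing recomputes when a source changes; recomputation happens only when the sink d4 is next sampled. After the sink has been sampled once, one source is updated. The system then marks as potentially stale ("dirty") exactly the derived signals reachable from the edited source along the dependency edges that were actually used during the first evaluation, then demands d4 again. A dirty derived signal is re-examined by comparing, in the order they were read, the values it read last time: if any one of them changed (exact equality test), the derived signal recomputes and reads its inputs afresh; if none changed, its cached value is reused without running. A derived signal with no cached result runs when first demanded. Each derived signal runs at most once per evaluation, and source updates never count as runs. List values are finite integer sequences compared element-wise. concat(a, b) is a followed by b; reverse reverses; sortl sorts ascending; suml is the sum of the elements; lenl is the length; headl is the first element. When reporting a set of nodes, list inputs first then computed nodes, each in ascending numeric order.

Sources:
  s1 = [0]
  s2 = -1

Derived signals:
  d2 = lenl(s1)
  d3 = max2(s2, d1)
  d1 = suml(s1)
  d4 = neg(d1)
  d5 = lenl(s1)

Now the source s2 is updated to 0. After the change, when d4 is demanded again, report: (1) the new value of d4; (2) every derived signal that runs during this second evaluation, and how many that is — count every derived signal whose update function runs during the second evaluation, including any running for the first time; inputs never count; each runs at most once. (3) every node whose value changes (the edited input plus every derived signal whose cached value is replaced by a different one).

First evaluation (everything demanded from the output):
  d1 = suml([0]) = 0
  d4 = neg(0) = 0

Propagation after the edit:
  s2 feeds no computation that the output demands — nothing is marked dirty and nothing runs.

Key observation: s2 is never demanded by the output, so the edit triggers no recomputation at all.

New value of d4: 0.
Derived signals that run: none — 0 in total.
Values that change: s2.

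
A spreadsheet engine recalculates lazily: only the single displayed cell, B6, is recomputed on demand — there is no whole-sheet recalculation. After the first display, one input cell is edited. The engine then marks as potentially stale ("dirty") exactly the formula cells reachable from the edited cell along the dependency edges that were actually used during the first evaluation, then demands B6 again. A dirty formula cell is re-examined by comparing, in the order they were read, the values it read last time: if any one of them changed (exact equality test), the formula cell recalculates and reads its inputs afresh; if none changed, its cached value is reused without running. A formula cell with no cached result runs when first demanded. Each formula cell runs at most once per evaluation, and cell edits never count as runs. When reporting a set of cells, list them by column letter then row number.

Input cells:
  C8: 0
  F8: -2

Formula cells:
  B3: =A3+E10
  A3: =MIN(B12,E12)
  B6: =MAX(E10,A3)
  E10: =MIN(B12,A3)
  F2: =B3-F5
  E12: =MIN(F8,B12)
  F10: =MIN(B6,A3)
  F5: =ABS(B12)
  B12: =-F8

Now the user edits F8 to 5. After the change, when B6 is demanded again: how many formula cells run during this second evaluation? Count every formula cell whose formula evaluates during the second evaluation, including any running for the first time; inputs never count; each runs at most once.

First evaluation (everything demanded from the output):
  B12 = -(-2) = 2
  E12 = MIN(-2, 2) = -2
  A3 = MIN(2, -2) = -2
  E10 = MIN(2, -2) = -2
  B6 = MAX(-2, -2) = -2

Propagation after the edit:
  B12: runs — F8 -2->5; result -5.
  E12: runs — F8 -2->5; B12 2->-5; result -5.
  A3: runs — B12 2->-5; E12 -2->-5; result -5.
  E10: runs — B12 2->-5; A3 -2->-5; result -5.
  B6: runs — E10 -2->-5; A3 -2->-5; result -5.

Formula cells that run: A3, B6, B12, E10, E12 — 5 in total.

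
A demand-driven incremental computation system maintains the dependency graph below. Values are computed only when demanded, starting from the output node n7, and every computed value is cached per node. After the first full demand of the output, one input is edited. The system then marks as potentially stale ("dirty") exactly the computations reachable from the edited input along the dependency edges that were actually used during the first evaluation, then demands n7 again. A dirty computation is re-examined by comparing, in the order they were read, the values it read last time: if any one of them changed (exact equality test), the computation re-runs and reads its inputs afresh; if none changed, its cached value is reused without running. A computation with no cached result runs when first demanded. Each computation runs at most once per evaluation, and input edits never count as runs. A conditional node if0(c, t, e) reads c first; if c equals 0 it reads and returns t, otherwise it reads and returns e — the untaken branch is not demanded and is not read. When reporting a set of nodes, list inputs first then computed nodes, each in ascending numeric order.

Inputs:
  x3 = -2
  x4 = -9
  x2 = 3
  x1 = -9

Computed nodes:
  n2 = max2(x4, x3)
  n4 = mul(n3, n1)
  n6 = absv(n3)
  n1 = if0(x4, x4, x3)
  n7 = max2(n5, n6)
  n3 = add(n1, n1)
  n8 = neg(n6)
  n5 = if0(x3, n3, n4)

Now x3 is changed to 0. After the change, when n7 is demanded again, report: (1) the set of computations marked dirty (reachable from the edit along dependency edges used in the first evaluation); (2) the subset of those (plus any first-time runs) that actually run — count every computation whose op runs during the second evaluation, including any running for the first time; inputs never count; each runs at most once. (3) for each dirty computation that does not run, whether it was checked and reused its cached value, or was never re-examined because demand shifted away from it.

First evaluation (everything demanded from the output):
  n1 = if0(x4=-9 -> else branch x3) = -2
  n3 = add(-2, -2) = -4
  n4 = mul(-4, -2) = 8
  n5 = if0(x3=-2 -> else branch n4) = 8
  n6 = absv(-4) = 4
  n7 = max2(8, 4) = 8

Propagation after the edit:
  n1: runs — x3 -2->0; result 0.
  n3: runs — n1 -2->0; n1 -2->0; result 0.
  n4: marked dirty but never re-examined — demand shifted away from it.
  n5: runs — x3 -2->0; result 0.
  n6: runs — n3 -4->0; result 0.
  n7: runs — n5 8->0; n6 4->0; result 0.

Key observation: a condition flipped, so demand moved to the other branch — n4 is never re-examined.

Marked dirty: n1, n3, n4, n5, n6, n7.
Computations that run: n1, n3, n5, n6, n7 — 5 in total.
Never re-examined (demand shifted away): n4.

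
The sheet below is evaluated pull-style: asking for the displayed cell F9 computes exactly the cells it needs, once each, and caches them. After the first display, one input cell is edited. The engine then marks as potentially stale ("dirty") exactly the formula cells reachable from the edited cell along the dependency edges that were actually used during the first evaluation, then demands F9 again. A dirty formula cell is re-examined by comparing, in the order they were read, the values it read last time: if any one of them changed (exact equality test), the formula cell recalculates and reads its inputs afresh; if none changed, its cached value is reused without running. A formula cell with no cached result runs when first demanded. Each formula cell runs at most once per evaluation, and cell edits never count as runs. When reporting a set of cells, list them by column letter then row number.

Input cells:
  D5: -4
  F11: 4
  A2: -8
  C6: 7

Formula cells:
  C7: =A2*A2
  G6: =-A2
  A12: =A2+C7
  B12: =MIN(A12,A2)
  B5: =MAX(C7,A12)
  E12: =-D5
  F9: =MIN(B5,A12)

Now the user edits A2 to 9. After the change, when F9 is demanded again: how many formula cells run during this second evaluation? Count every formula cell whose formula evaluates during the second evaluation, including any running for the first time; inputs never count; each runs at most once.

First demand of the output computes:
  C7 = -8 * -8 = 64
  A12 = -8 + 64 = 56
  B5 = MAX(64, 56) = 64
  F9 = MIN(64, 56) = 56

After the edit, cleaning proceeds:
  C7: a read changed (A2 -8->9; A2 -8->9) — executes, giving 81.
  A12: a read changed (A2 -8->9; C7 64->81) — executes, giving 90.
  B5: a read changed (C7 64->81; A12 56->90) — executes, giving 90.
  F9: a read changed (B5 64->90; A12 56->90) — executes, giving 90.

4 formula cells run: A12, B5, C7, F9.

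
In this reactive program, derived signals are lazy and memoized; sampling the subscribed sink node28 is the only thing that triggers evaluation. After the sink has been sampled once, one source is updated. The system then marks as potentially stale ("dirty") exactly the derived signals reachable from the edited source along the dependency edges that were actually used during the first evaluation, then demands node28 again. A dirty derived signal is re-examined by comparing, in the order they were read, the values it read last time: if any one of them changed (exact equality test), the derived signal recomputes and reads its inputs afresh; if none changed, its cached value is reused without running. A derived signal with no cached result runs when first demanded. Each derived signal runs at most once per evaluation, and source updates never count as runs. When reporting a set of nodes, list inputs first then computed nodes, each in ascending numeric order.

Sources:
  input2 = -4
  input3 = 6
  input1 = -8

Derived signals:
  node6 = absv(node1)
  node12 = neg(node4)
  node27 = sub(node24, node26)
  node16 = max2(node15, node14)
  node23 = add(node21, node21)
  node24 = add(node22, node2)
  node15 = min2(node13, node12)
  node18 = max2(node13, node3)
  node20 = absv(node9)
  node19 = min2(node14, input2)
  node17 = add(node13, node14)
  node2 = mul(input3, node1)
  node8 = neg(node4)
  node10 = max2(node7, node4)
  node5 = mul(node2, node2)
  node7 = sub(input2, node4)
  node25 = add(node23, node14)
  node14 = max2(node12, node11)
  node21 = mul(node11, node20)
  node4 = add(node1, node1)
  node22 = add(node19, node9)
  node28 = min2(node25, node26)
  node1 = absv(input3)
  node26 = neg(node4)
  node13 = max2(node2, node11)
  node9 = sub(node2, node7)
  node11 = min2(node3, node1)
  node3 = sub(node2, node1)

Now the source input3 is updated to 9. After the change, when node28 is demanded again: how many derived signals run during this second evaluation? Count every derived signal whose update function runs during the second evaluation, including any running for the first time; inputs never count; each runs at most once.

First demand of the output computes:
  node1 = absv(6) = 6
  node2 = mul(6, 6) = 36
  node3 = sub(36, 6) = 30
  node4 = add(6, 6) = 12
  node7 = sub(-4, 12) = -16
  node9 = sub(36, -16) = 52
  node11 = min2(30, 6) = 6
  node12 = neg(12) = -12
  node14 = max2(-12, 6) = 6
  node20 = absv(52) = 52
  node21 = mul(6, 52) = 312
  node23 = add(312, 312) = 624
  node25 = add(624, 6) = 630
  node26 = neg(12) = -12
  node28 = min2(630, -12) = -12

After the edit, cleaning proceeds:
  node1: a read changed (input3 6->9) — executes, giving 9.
  node2: a read changed (input3 6->9; node1 6->9) — executes, giving 81.
  node3: a read changed (node2 36->81; node1 6->9) — executes, giving 72.
  node4: a read changed (node1 6->9; node1 6->9) — executes, giving 18.
  node7: a read changed (node4 12->18) — executes, giving -22.
  node9: a read changed (node2 36->81; node7 -16->-22) — executes, giving 103.
  node11: a read changed (node3 30->72; node1 6->9) — executes, giving 9.
  node12: a read changed (node4 12->18) — executes, giving -18.
  node14: a read changed (node12 -12->-18; node11 6->9) — executes, giving 9.
  node20: a read changed (node9 52->103) — executes, giving 103.
  node21: a read changed (node11 6->9; node20 52->103) — executes, giving 927.
  node23: a read changed (node21 312->927; node21 312->927) — executes, giving 1854.
  node25: a read changed (node23 624->1854; node14 6->9) — executes, giving 1863.
  node26: a read changed (node4 12->18) — executes, giving -18.
  node28: a read changed (node25 630->1863; node26 -12->-18) — executes, giving -18.

15 derived signals run: node1, node2, node3, node4, node7, node9, node11, node12, node14, node20, node21, node23, node25, node26, node28.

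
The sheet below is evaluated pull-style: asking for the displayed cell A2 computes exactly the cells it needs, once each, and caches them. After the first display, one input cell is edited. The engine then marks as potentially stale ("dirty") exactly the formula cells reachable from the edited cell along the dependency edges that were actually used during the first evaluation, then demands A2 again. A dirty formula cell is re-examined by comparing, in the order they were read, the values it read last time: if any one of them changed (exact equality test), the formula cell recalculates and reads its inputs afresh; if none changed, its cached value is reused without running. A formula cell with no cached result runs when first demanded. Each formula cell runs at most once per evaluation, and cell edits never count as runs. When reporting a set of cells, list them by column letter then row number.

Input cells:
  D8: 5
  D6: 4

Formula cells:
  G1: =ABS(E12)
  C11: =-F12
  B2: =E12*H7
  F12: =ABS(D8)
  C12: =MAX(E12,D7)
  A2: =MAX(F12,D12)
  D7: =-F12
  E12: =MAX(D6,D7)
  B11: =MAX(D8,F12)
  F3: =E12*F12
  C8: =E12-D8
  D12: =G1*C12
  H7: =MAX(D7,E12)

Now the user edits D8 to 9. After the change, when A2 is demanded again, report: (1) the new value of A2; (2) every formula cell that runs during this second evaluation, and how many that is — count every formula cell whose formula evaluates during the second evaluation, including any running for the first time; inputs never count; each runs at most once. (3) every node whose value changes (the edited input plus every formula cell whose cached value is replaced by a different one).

Demanding A2 again yields 16.
5 formula cells run: A2, C12, D7, E12, F12.
The nodes whose values change: D7, D8, F12.
Note where the cutoff bites: G1 is checked, finds nothing changed, and keeps its cache.

First demand of the output computes:
  F12 = ABS(5) = 5
  D7 = -(5) = -5
  E12 = MAX(4, -5) = 4
  C12 = MAX(4, -5) = 4
  G1 = ABS(4) = 4
  D12 = 4 * 4 = 16
  A2 = MAX(5, 16) = 16

After the edit, cleaning proceeds:
  F12: a read changed (D8 5->9) — executes, giving 9.
  D7: a read changed (F12 5->9) — executes, giving -9.
  E12: a read changed (D7 -5->-9) — executes, giving 4 — identical to its old value.
  C12: a read changed (D7 -5->-9) — executes, giving 4 — identical to its old value.
  G1: dirty, but its reads are unchanged (E12 unchanged); cached 4 stands.
  D12: dirty, but its reads are unchanged (G1 unchanged, C12 unchanged); cached 16 stands.
  A2: a read changed (F12 5->9) — executes, giving 16 — identical to its old value.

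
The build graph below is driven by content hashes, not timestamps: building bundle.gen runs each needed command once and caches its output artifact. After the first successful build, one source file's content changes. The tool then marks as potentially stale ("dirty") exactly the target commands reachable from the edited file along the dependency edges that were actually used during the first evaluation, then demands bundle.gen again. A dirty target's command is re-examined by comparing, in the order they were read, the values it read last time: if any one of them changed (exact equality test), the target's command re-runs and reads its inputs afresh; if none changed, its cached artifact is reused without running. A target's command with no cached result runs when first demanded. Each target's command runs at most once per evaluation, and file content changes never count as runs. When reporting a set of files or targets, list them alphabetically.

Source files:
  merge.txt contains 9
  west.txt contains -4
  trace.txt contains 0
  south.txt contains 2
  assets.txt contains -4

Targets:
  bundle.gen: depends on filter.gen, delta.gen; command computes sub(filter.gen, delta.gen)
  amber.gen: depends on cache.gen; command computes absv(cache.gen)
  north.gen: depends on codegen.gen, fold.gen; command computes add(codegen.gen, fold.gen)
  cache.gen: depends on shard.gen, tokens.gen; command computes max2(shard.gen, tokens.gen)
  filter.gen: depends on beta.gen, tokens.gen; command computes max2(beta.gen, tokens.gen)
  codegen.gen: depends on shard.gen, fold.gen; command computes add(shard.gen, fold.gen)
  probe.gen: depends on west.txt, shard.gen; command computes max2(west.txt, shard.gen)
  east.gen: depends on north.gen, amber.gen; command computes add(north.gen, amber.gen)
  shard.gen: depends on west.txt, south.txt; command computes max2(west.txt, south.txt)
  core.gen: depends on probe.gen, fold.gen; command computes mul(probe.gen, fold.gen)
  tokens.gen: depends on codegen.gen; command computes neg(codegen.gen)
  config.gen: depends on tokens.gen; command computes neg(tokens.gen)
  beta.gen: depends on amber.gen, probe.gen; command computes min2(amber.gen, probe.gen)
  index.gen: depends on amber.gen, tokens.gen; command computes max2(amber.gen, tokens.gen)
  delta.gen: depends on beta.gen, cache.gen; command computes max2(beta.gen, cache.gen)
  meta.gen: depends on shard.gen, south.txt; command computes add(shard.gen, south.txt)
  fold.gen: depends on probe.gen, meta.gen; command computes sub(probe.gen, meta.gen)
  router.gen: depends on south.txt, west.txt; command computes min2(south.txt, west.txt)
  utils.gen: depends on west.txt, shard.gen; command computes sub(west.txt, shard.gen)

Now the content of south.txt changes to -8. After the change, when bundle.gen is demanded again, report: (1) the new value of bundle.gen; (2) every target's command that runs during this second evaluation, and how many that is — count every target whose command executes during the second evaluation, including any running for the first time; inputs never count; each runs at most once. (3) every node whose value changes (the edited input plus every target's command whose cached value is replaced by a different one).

Initial pass — values computed on the first demand:
  shard.gen = max2(-4, 2) = 2
  meta.gen = add(2, 2) = 4
  probe.gen = max2(-4, 2) = 2
  fold.gen = sub(2, 4) = -2
  codegen.gen = add(2, -2) = 0
  tokens.gen = neg(0) = 0
  cache.gen = max2(2, 0) = 2
  amber.gen = absv(2) = 2
  beta.gen = min2(2, 2) = 2
  delta.gen = max2(2, 2) = 2
  filter.gen = max2(2, 0) = 2
  bundle.gen = sub(2, 2) = 0

Second demand — change propagation:
  shard.gen: re-runs because south.txt 2->-8; new result -4.
  meta.gen: re-runs because shard.gen 2->-4; south.txt 2->-8; new result -12.
  probe.gen: re-runs because shard.gen 2->-4; new result -4.
  fold.gen: re-runs because probe.gen 2->-4; meta.gen 4->-12; new result 8.
  codegen.gen: re-runs because shard.gen 2->-4; fold.gen -2->8; new result 4.
  tokens.gen: re-runs because codegen.gen 0->4; new result -4.
  cache.gen: re-runs because shard.gen 2->-4; tokens.gen 0->-4; new result -4.
  amber.gen: re-runs because cache.gen 2->-4; new result 4.
  beta.gen: re-runs because amber.gen 2->4; probe.gen 2->-4; new result -4.
  delta.gen: re-runs because beta.gen 2->-4; cache.gen 2->-4; new result -4.
  filter.gen: re-runs because beta.gen 2->-4; tokens.gen 0->-4; new result -4.
  bundle.gen: re-runs because filter.gen 2->-4; delta.gen 2->-4; new result 0 (unchanged).

bundle.gen now evaluates to 0.
Run set: amber.gen, beta.gen, bundle.gen, cache.gen, codegen.gen, delta.gen, filter.gen, fold.gen, meta.gen, probe.gen, shard.gen, tokens.gen (12 run).
Changed values: amber.gen, beta.gen, cache.gen, codegen.gen, delta.gen, filter.gen, fold.gen, meta.gen, probe.gen, shard.gen, south.txt, tokens.gen.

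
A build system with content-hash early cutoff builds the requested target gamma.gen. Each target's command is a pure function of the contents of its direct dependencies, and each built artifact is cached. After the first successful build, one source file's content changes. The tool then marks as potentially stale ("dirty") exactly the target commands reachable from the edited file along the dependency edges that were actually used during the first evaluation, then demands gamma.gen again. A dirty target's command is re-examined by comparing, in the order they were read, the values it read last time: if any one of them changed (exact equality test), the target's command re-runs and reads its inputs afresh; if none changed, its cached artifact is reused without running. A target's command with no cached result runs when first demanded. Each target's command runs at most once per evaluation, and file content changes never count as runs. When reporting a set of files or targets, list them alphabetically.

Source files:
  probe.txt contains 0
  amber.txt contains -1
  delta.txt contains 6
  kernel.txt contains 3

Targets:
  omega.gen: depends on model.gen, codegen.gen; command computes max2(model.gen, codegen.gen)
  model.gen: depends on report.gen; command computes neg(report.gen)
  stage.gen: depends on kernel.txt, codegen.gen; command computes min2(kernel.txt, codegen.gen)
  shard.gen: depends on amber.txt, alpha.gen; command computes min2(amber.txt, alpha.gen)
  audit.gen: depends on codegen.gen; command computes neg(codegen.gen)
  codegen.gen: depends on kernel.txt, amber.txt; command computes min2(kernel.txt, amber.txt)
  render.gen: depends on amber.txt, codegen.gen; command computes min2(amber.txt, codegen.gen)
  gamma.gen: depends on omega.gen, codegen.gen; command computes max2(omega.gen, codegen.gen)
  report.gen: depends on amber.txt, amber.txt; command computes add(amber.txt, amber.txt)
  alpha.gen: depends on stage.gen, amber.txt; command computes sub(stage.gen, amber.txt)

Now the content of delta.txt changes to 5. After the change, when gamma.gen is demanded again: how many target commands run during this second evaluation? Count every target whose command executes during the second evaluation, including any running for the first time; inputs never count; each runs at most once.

First evaluation (everything demanded from the output):
  codegen.gen = min2(3, -1) = -1
  report.gen = add(-1, -1) = -2
  model.gen = neg(-2) = 2
  omega.gen = max2(2, -1) = 2
  gamma.gen = max2(2, -1) = 2

Propagation after the edit:
  delta.txt feeds no computation that the output demands — nothing is marked dirty and nothing runs.

Key observation: delta.txt is never demanded by the output, so the edit triggers no recomputation at all.

Target commands that run: none — 0 in total.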